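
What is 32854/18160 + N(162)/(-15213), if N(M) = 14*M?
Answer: 76436837/46044680 ≈ 1.6601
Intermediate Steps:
32854/18160 + N(162)/(-15213) = 32854/18160 + (14*162)/(-15213) = 32854*(1/18160) + 2268*(-1/15213) = 16427/9080 - 756/5071 = 76436837/46044680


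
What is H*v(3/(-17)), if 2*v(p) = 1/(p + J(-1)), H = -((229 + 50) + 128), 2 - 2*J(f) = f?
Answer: -6919/45 ≈ -153.76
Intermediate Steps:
J(f) = 1 - f/2
H = -407 (H = -(279 + 128) = -1*407 = -407)
v(p) = 1/(2*(3/2 + p)) (v(p) = 1/(2*(p + (1 - ½*(-1)))) = 1/(2*(p + (1 + ½))) = 1/(2*(p + 3/2)) = 1/(2*(3/2 + p)))
H*v(3/(-17)) = -407/(3 + 2*(3/(-17))) = -407/(3 + 2*(3*(-1/17))) = -407/(3 + 2*(-3/17)) = -407/(3 - 6/17) = -407/45/17 = -407*17/45 = -6919/45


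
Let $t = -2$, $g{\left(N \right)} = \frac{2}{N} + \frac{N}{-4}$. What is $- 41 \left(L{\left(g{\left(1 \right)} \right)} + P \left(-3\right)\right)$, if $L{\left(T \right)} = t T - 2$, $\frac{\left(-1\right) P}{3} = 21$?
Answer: $- \frac{15047}{2} \approx -7523.5$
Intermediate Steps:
$P = -63$ ($P = \left(-3\right) 21 = -63$)
$g{\left(N \right)} = \frac{2}{N} - \frac{N}{4}$ ($g{\left(N \right)} = \frac{2}{N} + N \left(- \frac{1}{4}\right) = \frac{2}{N} - \frac{N}{4}$)
$L{\left(T \right)} = -2 - 2 T$ ($L{\left(T \right)} = - 2 T - 2 = -2 - 2 T$)
$- 41 \left(L{\left(g{\left(1 \right)} \right)} + P \left(-3\right)\right) = - 41 \left(\left(-2 - 2 \left(\frac{2}{1} - \frac{1}{4}\right)\right) - -189\right) = - 41 \left(\left(-2 - 2 \left(2 \cdot 1 - \frac{1}{4}\right)\right) + 189\right) = - 41 \left(\left(-2 - 2 \left(2 - \frac{1}{4}\right)\right) + 189\right) = - 41 \left(\left(-2 - \frac{7}{2}\right) + 189\right) = - 41 \left(- \frac{11}{2} + 189\right) = \left(-41\right) \frac{367}{2} = - \frac{15047}{2}$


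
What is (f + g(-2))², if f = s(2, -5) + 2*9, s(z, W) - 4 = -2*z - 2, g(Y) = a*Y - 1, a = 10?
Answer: 25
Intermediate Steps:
g(Y) = -1 + 10*Y (g(Y) = 10*Y - 1 = -1 + 10*Y)
s(z, W) = 2 - 2*z (s(z, W) = 4 + (-2*z - 2) = 4 + (-2 - 2*z) = 2 - 2*z)
f = 16 (f = (2 - 2*2) + 2*9 = (2 - 4) + 18 = -2 + 18 = 16)
(f + g(-2))² = (16 + (-1 + 10*(-2)))² = (16 + (-1 - 20))² = (16 - 21)² = (-5)² = 25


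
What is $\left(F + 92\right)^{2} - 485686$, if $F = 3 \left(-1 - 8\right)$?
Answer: $-481461$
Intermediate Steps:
$F = -27$ ($F = 3 \left(-9\right) = -27$)
$\left(F + 92\right)^{2} - 485686 = \left(-27 + 92\right)^{2} - 485686 = 65^{2} - 485686 = 4225 - 485686 = -481461$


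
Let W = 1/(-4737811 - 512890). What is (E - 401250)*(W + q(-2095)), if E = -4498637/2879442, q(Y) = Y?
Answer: 2118239862347481023942/2519848164807 ≈ 8.4062e+8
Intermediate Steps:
E = -4498637/2879442 (E = -4498637*1/2879442 = -4498637/2879442 ≈ -1.5623)
W = -1/5250701 (W = 1/(-5250701) = -1/5250701 ≈ -1.9045e-7)
(E - 401250)*(W + q(-2095)) = (-4498637/2879442 - 401250)*(-1/5250701 - 2095) = -1155380601137/2879442*(-11000218596/5250701) = 2118239862347481023942/2519848164807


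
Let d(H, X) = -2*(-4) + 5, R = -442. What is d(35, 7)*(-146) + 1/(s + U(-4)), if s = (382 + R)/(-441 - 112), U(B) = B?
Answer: -4085049/2152 ≈ -1898.3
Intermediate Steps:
s = 60/553 (s = (382 - 442)/(-441 - 112) = -60/(-553) = -60*(-1/553) = 60/553 ≈ 0.10850)
d(H, X) = 13 (d(H, X) = 8 + 5 = 13)
d(35, 7)*(-146) + 1/(s + U(-4)) = 13*(-146) + 1/(60/553 - 4) = -1898 + 1/(-2152/553) = -1898 - 553/2152 = -4085049/2152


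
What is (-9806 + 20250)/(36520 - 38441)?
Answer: -10444/1921 ≈ -5.4368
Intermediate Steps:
(-9806 + 20250)/(36520 - 38441) = 10444/(-1921) = 10444*(-1/1921) = -10444/1921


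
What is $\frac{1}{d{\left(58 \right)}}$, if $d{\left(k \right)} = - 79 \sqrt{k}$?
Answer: $- \frac{\sqrt{58}}{4582} \approx -0.0016621$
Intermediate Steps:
$\frac{1}{d{\left(58 \right)}} = \frac{1}{\left(-79\right) \sqrt{58}} = - \frac{\sqrt{58}}{4582}$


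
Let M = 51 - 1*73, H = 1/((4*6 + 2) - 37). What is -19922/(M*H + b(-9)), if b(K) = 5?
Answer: -2846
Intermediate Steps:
H = -1/11 (H = 1/((24 + 2) - 37) = 1/(26 - 37) = 1/(-11) = -1/11 ≈ -0.090909)
M = -22 (M = 51 - 73 = -22)
-19922/(M*H + b(-9)) = -19922/(-22*(-1/11) + 5) = -19922/(2 + 5) = -19922/7 = -19922*⅐ = -2846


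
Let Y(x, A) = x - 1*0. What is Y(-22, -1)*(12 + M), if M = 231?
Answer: -5346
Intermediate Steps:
Y(x, A) = x (Y(x, A) = x + 0 = x)
Y(-22, -1)*(12 + M) = -22*(12 + 231) = -22*243 = -5346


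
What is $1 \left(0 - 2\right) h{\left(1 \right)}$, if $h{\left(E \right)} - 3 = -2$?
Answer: $-2$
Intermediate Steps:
$h{\left(E \right)} = 1$ ($h{\left(E \right)} = 3 - 2 = 1$)
$1 \left(0 - 2\right) h{\left(1 \right)} = 1 \left(0 - 2\right) 1 = 1 \left(-2\right) 1 = \left(-2\right) 1 = -2$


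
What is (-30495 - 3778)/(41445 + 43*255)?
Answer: -34273/52410 ≈ -0.65394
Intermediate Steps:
(-30495 - 3778)/(41445 + 43*255) = -34273/(41445 + 10965) = -34273/52410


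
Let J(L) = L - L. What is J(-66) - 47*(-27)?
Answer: 1269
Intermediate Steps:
J(L) = 0
J(-66) - 47*(-27) = 0 - 47*(-27) = 0 - 1*(-1269) = 0 + 1269 = 1269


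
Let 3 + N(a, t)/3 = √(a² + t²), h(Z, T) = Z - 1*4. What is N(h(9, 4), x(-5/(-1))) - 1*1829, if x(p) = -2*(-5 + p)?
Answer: -1823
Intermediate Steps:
h(Z, T) = -4 + Z (h(Z, T) = Z - 4 = -4 + Z)
x(p) = 10 - 2*p
N(a, t) = -9 + 3*√(a² + t²)
N(h(9, 4), x(-5/(-1))) - 1*1829 = (-9 + 3*√((-4 + 9)² + (10 - (-10)/(-1))²)) - 1*1829 = (-9 + 3*√(5² + (10 - (-10)*(-1))²)) - 1829 = (-9 + 3*√(25 + (10 - 2*5)²)) - 1829 = (-9 + 3*√(25 + (10 - 10)²)) - 1829 = (-9 + 3*√(25 + 0²)) - 1829 = (-9 + 3*√(25 + 0)) - 1829 = (-9 + 3*√25) - 1829 = (-9 + 3*5) - 1829 = (-9 + 15) - 1829 = 6 - 1829 = -1823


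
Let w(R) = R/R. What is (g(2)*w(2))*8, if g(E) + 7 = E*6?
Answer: 40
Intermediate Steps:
w(R) = 1
g(E) = -7 + 6*E (g(E) = -7 + E*6 = -7 + 6*E)
(g(2)*w(2))*8 = ((-7 + 6*2)*1)*8 = ((-7 + 12)*1)*8 = (5*1)*8 = 5*8 = 40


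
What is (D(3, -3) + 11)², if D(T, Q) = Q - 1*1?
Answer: 49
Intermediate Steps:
D(T, Q) = -1 + Q (D(T, Q) = Q - 1 = -1 + Q)
(D(3, -3) + 11)² = ((-1 - 3) + 11)² = (-4 + 11)² = 7² = 49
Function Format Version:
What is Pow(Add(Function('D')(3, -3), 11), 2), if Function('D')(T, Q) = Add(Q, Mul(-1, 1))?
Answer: 49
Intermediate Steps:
Function('D')(T, Q) = Add(-1, Q) (Function('D')(T, Q) = Add(Q, -1) = Add(-1, Q))
Pow(Add(Function('D')(3, -3), 11), 2) = Pow(Add(Add(-1, -3), 11), 2) = Pow(Add(-4, 11), 2) = Pow(7, 2) = 49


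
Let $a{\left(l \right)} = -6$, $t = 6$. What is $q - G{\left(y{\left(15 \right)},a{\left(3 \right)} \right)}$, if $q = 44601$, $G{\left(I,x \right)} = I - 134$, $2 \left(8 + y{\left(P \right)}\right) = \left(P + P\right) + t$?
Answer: $44725$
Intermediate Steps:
$y{\left(P \right)} = -5 + P$ ($y{\left(P \right)} = -8 + \frac{\left(P + P\right) + 6}{2} = -8 + \frac{2 P + 6}{2} = -8 + \frac{6 + 2 P}{2} = -8 + \left(3 + P\right) = -5 + P$)
$G{\left(I,x \right)} = -134 + I$
$q - G{\left(y{\left(15 \right)},a{\left(3 \right)} \right)} = 44601 - \left(-134 + \left(-5 + 15\right)\right) = 44601 - \left(-134 + 10\right) = 44601 - -124 = 44601 + 124 = 44725$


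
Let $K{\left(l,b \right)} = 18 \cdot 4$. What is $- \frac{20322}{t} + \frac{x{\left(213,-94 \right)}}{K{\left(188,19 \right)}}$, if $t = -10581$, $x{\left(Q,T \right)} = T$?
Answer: $\frac{78095}{126972} \approx 0.61506$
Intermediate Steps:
$K{\left(l,b \right)} = 72$
$- \frac{20322}{t} + \frac{x{\left(213,-94 \right)}}{K{\left(188,19 \right)}} = - \frac{20322}{-10581} - \frac{94}{72} = \left(-20322\right) \left(- \frac{1}{10581}\right) - \frac{47}{36} = \frac{6774}{3527} - \frac{47}{36} = \frac{78095}{126972}$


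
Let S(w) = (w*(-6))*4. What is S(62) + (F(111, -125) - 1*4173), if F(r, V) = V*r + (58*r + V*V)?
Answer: 2527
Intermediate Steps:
S(w) = -24*w (S(w) = -6*w*4 = -24*w)
F(r, V) = V**2 + 58*r + V*r (F(r, V) = V*r + (58*r + V**2) = V*r + (V**2 + 58*r) = V**2 + 58*r + V*r)
S(62) + (F(111, -125) - 1*4173) = -24*62 + (((-125)**2 + 58*111 - 125*111) - 1*4173) = -1488 + ((15625 + 6438 - 13875) - 4173) = -1488 + (8188 - 4173) = -1488 + 4015 = 2527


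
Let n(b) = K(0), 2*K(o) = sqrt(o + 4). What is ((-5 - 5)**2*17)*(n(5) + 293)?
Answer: 499800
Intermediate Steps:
K(o) = sqrt(4 + o)/2 (K(o) = sqrt(o + 4)/2 = sqrt(4 + o)/2)
n(b) = 1 (n(b) = sqrt(4 + 0)/2 = sqrt(4)/2 = (1/2)*2 = 1)
((-5 - 5)**2*17)*(n(5) + 293) = ((-5 - 5)**2*17)*(1 + 293) = ((-10)**2*17)*294 = (100*17)*294 = 1700*294 = 499800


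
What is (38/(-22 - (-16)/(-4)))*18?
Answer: -342/13 ≈ -26.308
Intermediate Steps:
(38/(-22 - (-16)/(-4)))*18 = (38/(-22 - (-16)*(-1)/4))*18 = (38/(-22 - 1*4))*18 = (38/(-22 - 4))*18 = (38/(-26))*18 = (38*(-1/26))*18 = -19/13*18 = -342/13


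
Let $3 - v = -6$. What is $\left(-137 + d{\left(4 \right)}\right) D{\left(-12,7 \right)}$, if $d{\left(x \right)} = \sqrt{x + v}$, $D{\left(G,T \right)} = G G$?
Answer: $-19728 + 144 \sqrt{13} \approx -19209.0$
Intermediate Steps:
$v = 9$ ($v = 3 - -6 = 3 + 6 = 9$)
$D{\left(G,T \right)} = G^{2}$
$d{\left(x \right)} = \sqrt{9 + x}$ ($d{\left(x \right)} = \sqrt{x + 9} = \sqrt{9 + x}$)
$\left(-137 + d{\left(4 \right)}\right) D{\left(-12,7 \right)} = \left(-137 + \sqrt{9 + 4}\right) \left(-12\right)^{2} = \left(-137 + \sqrt{13}\right) 144 = -19728 + 144 \sqrt{13}$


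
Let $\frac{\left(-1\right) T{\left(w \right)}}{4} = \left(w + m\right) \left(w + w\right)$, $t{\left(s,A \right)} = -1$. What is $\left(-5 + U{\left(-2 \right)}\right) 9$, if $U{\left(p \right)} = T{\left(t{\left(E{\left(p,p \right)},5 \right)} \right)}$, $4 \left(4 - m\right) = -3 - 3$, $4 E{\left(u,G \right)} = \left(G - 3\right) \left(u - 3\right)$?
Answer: $279$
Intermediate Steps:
$E{\left(u,G \right)} = \frac{\left(-3 + G\right) \left(-3 + u\right)}{4}$ ($E{\left(u,G \right)} = \frac{\left(G - 3\right) \left(u - 3\right)}{4} = \frac{\left(-3 + G\right) \left(-3 + u\right)}{4}$)
$m = \frac{11}{2}$ ($m = 4 - \frac{-3 - 3}{4} = 4 - - \frac{3}{2} = 4 + \frac{3}{2} = \frac{11}{2} \approx 5.5$)
$T{\left(w \right)} = - 8 w \left(\frac{11}{2} + w\right)$ ($T{\left(w \right)} = - 4 \left(w + \frac{11}{2}\right) \left(w + w\right) = - 4 \left(\frac{11}{2} + w\right) 2 w = - 4 \cdot 2 w \left(\frac{11}{2} + w\right) = - 8 w \left(\frac{11}{2} + w\right)$)
$U{\left(p \right)} = 36$ ($U{\left(p \right)} = \left(-4\right) \left(-1\right) \left(11 + 2 \left(-1\right)\right) = \left(-4\right) \left(-1\right) \left(11 - 2\right) = \left(-4\right) \left(-1\right) 9 = 36$)
$\left(-5 + U{\left(-2 \right)}\right) 9 = \left(-5 + 36\right) 9 = 31 \cdot 9 = 279$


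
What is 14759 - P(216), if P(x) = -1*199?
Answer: 14958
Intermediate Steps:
P(x) = -199
14759 - P(216) = 14759 - 1*(-199) = 14759 + 199 = 14958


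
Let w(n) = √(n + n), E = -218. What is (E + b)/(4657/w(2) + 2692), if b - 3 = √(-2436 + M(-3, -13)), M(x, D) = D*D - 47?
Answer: -430/10041 + 2*I*√2314/10041 ≈ -0.042824 + 0.0095815*I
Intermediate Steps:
M(x, D) = -47 + D² (M(x, D) = D² - 47 = -47 + D²)
w(n) = √2*√n (w(n) = √(2*n) = √2*√n)
b = 3 + I*√2314 (b = 3 + √(-2436 + (-47 + (-13)²)) = 3 + √(-2436 + (-47 + 169)) = 3 + √(-2436 + 122) = 3 + √(-2314) = 3 + I*√2314 ≈ 3.0 + 48.104*I)
(E + b)/(4657/w(2) + 2692) = (-218 + (3 + I*√2314))/(4657/((√2*√2)) + 2692) = (-215 + I*√2314)/(4657/2 + 2692) = (-215 + I*√2314)/(10041/2) = (-215 + I*√2314)*(2/10041) = -430/10041 + 2*I*√2314/10041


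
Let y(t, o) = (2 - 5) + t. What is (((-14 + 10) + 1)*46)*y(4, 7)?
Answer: -138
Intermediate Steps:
y(t, o) = -3 + t
(((-14 + 10) + 1)*46)*y(4, 7) = (((-14 + 10) + 1)*46)*(-3 + 4) = ((-4 + 1)*46)*1 = -3*46*1 = -138*1 = -138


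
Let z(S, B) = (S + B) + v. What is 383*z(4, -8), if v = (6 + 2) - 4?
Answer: 0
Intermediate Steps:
v = 4 (v = 8 - 4 = 4)
z(S, B) = 4 + B + S (z(S, B) = (S + B) + 4 = (B + S) + 4 = 4 + B + S)
383*z(4, -8) = 383*(4 - 8 + 4) = 383*0 = 0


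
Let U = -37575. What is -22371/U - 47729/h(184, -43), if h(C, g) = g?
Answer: 598126376/538575 ≈ 1110.6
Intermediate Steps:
-22371/U - 47729/h(184, -43) = -22371/(-37575) - 47729/(-43) = -22371*(-1/37575) - 47729*(-1/43) = 7457/12525 + 47729/43 = 598126376/538575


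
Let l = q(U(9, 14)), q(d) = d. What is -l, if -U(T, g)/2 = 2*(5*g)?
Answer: 280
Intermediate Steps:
U(T, g) = -20*g (U(T, g) = -4*5*g = -20*g)
l = -280 (l = -20*14 = -280)
-l = -1*(-280) = 280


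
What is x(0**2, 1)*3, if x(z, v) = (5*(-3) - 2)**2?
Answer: 867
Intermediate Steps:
x(z, v) = 289 (x(z, v) = (-15 - 2)**2 = (-17)**2 = 289)
x(0**2, 1)*3 = 289*3 = 867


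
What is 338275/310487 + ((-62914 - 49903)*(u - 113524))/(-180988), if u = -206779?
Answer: -11219580125763637/56194421156 ≈ -1.9966e+5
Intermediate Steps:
338275/310487 + ((-62914 - 49903)*(u - 113524))/(-180988) = 338275/310487 + ((-62914 - 49903)*(-206779 - 113524))/(-180988) = 338275*(1/310487) - 112817*(-320303)*(-1/180988) = 338275/310487 + 36135623551*(-1/180988) = 338275/310487 - 36135623551/180988 = -11219580125763637/56194421156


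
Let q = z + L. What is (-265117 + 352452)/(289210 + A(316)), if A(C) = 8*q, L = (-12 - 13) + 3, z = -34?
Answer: 87335/288762 ≈ 0.30245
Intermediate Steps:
L = -22 (L = -25 + 3 = -22)
q = -56 (q = -34 - 22 = -56)
A(C) = -448 (A(C) = 8*(-56) = -448)
(-265117 + 352452)/(289210 + A(316)) = (-265117 + 352452)/(289210 - 448) = 87335/288762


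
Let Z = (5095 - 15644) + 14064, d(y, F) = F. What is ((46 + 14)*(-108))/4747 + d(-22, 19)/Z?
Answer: -1194053/878195 ≈ -1.3597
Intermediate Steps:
Z = 3515 (Z = -10549 + 14064 = 3515)
((46 + 14)*(-108))/4747 + d(-22, 19)/Z = ((46 + 14)*(-108))/4747 + 19/3515 = (60*(-108))*(1/4747) + 19*(1/3515) = -6480*1/4747 + 1/185 = -6480/4747 + 1/185 = -1194053/878195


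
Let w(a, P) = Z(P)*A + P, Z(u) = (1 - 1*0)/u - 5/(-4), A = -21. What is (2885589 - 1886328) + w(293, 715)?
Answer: 2859856201/2860 ≈ 9.9995e+5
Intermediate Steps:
Z(u) = 5/4 + 1/u (Z(u) = (1 + 0)/u - 5*(-¼) = 1/u + 5/4 = 5/4 + 1/u)
w(a, P) = -105/4 + P - 21/P (w(a, P) = (5/4 + 1/P)*(-21) + P = (-105/4 - 21/P) + P = -105/4 + P - 21/P)
(2885589 - 1886328) + w(293, 715) = (2885589 - 1886328) + (-105/4 + 715 - 21/715) = 999261 + (-105/4 + 715 - 21*1/715) = 999261 + (-105/4 + 715 - 21/715) = 999261 + 1969741/2860 = 2859856201/2860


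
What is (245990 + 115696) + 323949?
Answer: 685635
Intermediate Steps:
(245990 + 115696) + 323949 = 361686 + 323949 = 685635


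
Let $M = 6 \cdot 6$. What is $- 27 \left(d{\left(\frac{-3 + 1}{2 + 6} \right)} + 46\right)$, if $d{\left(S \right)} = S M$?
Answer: $-999$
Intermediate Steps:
$M = 36$
$d{\left(S \right)} = 36 S$ ($d{\left(S \right)} = S 36 = 36 S$)
$- 27 \left(d{\left(\frac{-3 + 1}{2 + 6} \right)} + 46\right) = - 27 \left(36 \frac{-3 + 1}{2 + 6} + 46\right) = - 27 \left(36 \left(- \frac{2}{8}\right) + 46\right) = - 27 \left(36 \left(\left(-2\right) \frac{1}{8}\right) + 46\right) = - 27 \left(36 \left(- \frac{1}{4}\right) + 46\right) = - 27 \left(-9 + 46\right) = \left(-27\right) 37 = -999$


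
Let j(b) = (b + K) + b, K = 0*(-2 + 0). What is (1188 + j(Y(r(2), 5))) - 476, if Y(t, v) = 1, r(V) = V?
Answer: 714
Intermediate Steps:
K = 0 (K = 0*(-2) = 0)
j(b) = 2*b (j(b) = (b + 0) + b = b + b = 2*b)
(1188 + j(Y(r(2), 5))) - 476 = (1188 + 2*1) - 476 = (1188 + 2) - 476 = 1190 - 476 = 714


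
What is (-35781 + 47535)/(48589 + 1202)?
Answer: 3918/16597 ≈ 0.23607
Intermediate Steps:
(-35781 + 47535)/(48589 + 1202) = 11754/49791 = 11754*(1/49791) = 3918/16597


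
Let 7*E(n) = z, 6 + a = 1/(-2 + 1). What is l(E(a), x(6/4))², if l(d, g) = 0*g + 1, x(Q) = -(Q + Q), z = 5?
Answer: 1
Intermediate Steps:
a = -7 (a = -6 + 1/(-2 + 1) = -6 + 1/(-1) = -6 - 1 = -7)
E(n) = 5/7 (E(n) = (⅐)*5 = 5/7)
x(Q) = -2*Q
l(d, g) = 1 (l(d, g) = 0 + 1 = 1)
l(E(a), x(6/4))² = 1² = 1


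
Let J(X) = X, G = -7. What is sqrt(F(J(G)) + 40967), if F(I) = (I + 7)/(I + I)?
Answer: sqrt(40967) ≈ 202.40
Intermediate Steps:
F(I) = (7 + I)/(2*I) (F(I) = (7 + I)/((2*I)) = (7 + I)*(1/(2*I)) = (7 + I)/(2*I))
sqrt(F(J(G)) + 40967) = sqrt((1/2)*(7 - 7)/(-7) + 40967) = sqrt((1/2)*(-1/7)*0 + 40967) = sqrt(0 + 40967) = sqrt(40967)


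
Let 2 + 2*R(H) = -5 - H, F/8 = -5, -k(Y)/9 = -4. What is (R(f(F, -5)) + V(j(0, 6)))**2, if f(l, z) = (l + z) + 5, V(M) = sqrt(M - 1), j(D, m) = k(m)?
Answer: 1229/4 + 33*sqrt(35) ≈ 502.48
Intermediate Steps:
k(Y) = 36 (k(Y) = -9*(-4) = 36)
j(D, m) = 36
V(M) = sqrt(-1 + M)
F = -40 (F = 8*(-5) = -40)
f(l, z) = 5 + l + z
R(H) = -7/2 - H/2 (R(H) = -1 + (-5 - H)/2 = -1 + (-5/2 - H/2) = -7/2 - H/2)
(R(f(F, -5)) + V(j(0, 6)))**2 = ((-7/2 - (5 - 40 - 5)/2) + sqrt(-1 + 36))**2 = ((-7/2 - 1/2*(-40)) + sqrt(35))**2 = ((-7/2 + 20) + sqrt(35))**2 = (33/2 + sqrt(35))**2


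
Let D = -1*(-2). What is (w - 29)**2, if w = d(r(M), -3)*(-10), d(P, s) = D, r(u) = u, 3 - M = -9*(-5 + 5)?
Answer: 2401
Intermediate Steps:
M = 3 (M = 3 - (-3)*3*(-5 + 5) = 3 - (-3)*3*0 = 3 - (-3)*0 = 3 - 1*0 = 3 + 0 = 3)
D = 2
d(P, s) = 2
w = -20 (w = 2*(-10) = -20)
(w - 29)**2 = (-20 - 29)**2 = (-49)**2 = 2401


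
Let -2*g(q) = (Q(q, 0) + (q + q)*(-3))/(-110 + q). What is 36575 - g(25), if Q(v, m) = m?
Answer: 621790/17 ≈ 36576.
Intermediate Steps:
g(q) = 3*q/(-110 + q) (g(q) = -(0 + (q + q)*(-3))/(2*(-110 + q)) = -(0 + (2*q)*(-3))/(2*(-110 + q)) = -(0 - 6*q)/(2*(-110 + q)) = -(-6*q)/(2*(-110 + q)) = -(-3)*q/(-110 + q) = 3*q/(-110 + q))
36575 - g(25) = 36575 - 3*25/(-110 + 25) = 36575 - 3*25/(-85) = 36575 - 3*25*(-1)/85 = 36575 - 1*(-15/17) = 36575 + 15/17 = 621790/17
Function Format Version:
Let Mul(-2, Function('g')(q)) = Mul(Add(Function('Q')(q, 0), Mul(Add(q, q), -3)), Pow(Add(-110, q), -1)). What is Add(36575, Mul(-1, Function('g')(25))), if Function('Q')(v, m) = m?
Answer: Rational(621790, 17) ≈ 36576.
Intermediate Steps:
Function('g')(q) = Mul(3, q, Pow(Add(-110, q), -1)) (Function('g')(q) = Mul(Rational(-1, 2), Mul(Add(0, Mul(Add(q, q), -3)), Pow(Add(-110, q), -1))) = Mul(Rational(-1, 2), Mul(Add(0, Mul(Mul(2, q), -3)), Pow(Add(-110, q), -1))) = Mul(Rational(-1, 2), Mul(Add(0, Mul(-6, q)), Pow(Add(-110, q), -1))) = Mul(Rational(-1, 2), Mul(Mul(-6, q), Pow(Add(-110, q), -1))) = Mul(Rational(-1, 2), Mul(-6, q, Pow(Add(-110, q), -1))) = Mul(3, q, Pow(Add(-110, q), -1)))
Add(36575, Mul(-1, Function('g')(25))) = Add(36575, Mul(-1, Mul(3, 25, Pow(Add(-110, 25), -1)))) = Add(36575, Mul(-1, Mul(3, 25, Pow(-85, -1)))) = Add(36575, Mul(-1, Mul(3, 25, Rational(-1, 85)))) = Add(36575, Mul(-1, Rational(-15, 17))) = Add(36575, Rational(15, 17)) = Rational(621790, 17)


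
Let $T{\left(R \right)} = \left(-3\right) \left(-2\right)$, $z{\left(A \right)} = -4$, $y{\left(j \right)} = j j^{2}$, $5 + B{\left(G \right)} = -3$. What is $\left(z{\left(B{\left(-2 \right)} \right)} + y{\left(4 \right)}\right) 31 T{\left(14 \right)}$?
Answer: $11160$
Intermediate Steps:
$B{\left(G \right)} = -8$ ($B{\left(G \right)} = -5 - 3 = -8$)
$y{\left(j \right)} = j^{3}$
$T{\left(R \right)} = 6$
$\left(z{\left(B{\left(-2 \right)} \right)} + y{\left(4 \right)}\right) 31 T{\left(14 \right)} = \left(-4 + 4^{3}\right) 31 \cdot 6 = \left(-4 + 64\right) 31 \cdot 6 = 60 \cdot 31 \cdot 6 = 1860 \cdot 6 = 11160$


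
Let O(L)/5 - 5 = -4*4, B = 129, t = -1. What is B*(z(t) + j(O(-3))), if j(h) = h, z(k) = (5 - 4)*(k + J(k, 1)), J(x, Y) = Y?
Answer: -7095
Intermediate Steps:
z(k) = 1 + k (z(k) = (5 - 4)*(k + 1) = 1*(1 + k) = 1 + k)
O(L) = -55 (O(L) = 25 + 5*(-4*4) = 25 + 5*(-16) = 25 - 80 = -55)
B*(z(t) + j(O(-3))) = 129*((1 - 1) - 55) = 129*(0 - 55) = 129*(-55) = -7095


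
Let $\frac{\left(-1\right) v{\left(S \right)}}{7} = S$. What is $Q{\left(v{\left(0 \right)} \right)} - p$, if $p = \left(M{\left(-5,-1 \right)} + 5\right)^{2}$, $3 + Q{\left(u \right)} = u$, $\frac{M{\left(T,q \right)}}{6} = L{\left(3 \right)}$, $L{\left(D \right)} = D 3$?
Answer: $-3484$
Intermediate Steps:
$L{\left(D \right)} = 3 D$
$v{\left(S \right)} = - 7 S$
$M{\left(T,q \right)} = 54$ ($M{\left(T,q \right)} = 6 \cdot 3 \cdot 3 = 6 \cdot 9 = 54$)
$Q{\left(u \right)} = -3 + u$
$p = 3481$ ($p = \left(54 + 5\right)^{2} = 59^{2} = 3481$)
$Q{\left(v{\left(0 \right)} \right)} - p = \left(-3 - 0\right) - 3481 = \left(-3 + 0\right) - 3481 = -3 - 3481 = -3484$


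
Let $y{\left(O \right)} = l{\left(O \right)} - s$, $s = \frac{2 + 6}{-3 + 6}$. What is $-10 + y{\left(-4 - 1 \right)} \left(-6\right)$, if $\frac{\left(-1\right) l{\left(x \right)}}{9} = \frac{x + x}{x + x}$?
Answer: $60$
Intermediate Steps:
$l{\left(x \right)} = -9$ ($l{\left(x \right)} = - 9 \frac{x + x}{x + x} = - 9 \frac{2 x}{2 x} = - 9 \cdot 2 x \frac{1}{2 x} = \left(-9\right) 1 = -9$)
$s = \frac{8}{3} \approx 2.6667$
$y{\left(O \right)} = - \frac{35}{3}$ ($y{\left(O \right)} = -9 - \frac{8}{3} = - \frac{35}{3}$)
$-10 + y{\left(-4 - 1 \right)} \left(-6\right) = -10 - -70 = -10 + 70 = 60$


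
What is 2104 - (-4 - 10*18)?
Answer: 2288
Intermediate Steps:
2104 - (-4 - 10*18) = 2104 - (-4 - 180) = 2104 - 1*(-184) = 2104 + 184 = 2288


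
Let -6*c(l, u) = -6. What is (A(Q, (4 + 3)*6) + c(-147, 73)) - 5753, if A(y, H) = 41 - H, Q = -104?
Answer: -5753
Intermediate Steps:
c(l, u) = 1 (c(l, u) = -⅙*(-6) = 1)
(A(Q, (4 + 3)*6) + c(-147, 73)) - 5753 = ((41 - (4 + 3)*6) + 1) - 5753 = ((41 - 7*6) + 1) - 5753 = ((41 - 1*42) + 1) - 5753 = ((41 - 42) + 1) - 5753 = (-1 + 1) - 5753 = 0 - 5753 = -5753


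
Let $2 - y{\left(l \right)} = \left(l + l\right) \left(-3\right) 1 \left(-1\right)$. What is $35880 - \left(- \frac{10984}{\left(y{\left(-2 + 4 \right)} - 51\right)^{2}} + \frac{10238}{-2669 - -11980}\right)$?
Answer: $\frac{1243170944706}{34646231} \approx 35882.0$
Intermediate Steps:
$y{\left(l \right)} = 2 - 6 l$ ($y{\left(l \right)} = 2 - \left(l + l\right) \left(-3\right) 1 \left(-1\right) = 2 - 2 l \left(\left(-3\right) \left(-1\right)\right) = 2 - 2 l 3 = 2 - 6 l$)
$35880 - \left(- \frac{10984}{\left(y{\left(-2 + 4 \right)} - 51\right)^{2}} + \frac{10238}{-2669 - -11980}\right) = 35880 - \left(- \frac{10984}{\left(\left(2 - 6 \left(-2 + 4\right)\right) - 51\right)^{2}} + \frac{10238}{-2669 - -11980}\right) = 35880 - \left(- \frac{10984}{\left(\left(2 - 12\right) - 51\right)^{2}} + \frac{10238}{-2669 + 11980}\right) = 35880 + \left(- \frac{10238}{9311} + \frac{10984}{\left(\left(2 - 12\right) - 51\right)^{2}}\right) = 35880 + \left(\left(-10238\right) \frac{1}{9311} + \frac{10984}{\left(-10 - 51\right)^{2}}\right) = 35880 - \left(\frac{10238}{9311} - \frac{10984}{\left(-61\right)^{2}}\right) = 35880 - \left(\frac{10238}{9311} - \frac{10984}{3721}\right) = 35880 + \left(- \frac{10238}{9311} + 10984 \cdot \frac{1}{3721}\right) = 35880 + \left(- \frac{10238}{9311} + \frac{10984}{3721}\right) = 35880 + \frac{64176426}{34646231} = \frac{1243170944706}{34646231}$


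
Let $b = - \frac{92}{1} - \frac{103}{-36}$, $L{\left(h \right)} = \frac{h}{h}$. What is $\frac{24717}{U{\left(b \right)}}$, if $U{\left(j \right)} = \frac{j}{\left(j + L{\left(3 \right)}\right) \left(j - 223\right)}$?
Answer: $- \frac{293761553239}{38508} \approx -7.6286 \cdot 10^{6}$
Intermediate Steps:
$L{\left(h \right)} = 1$
$b = - \frac{3209}{36}$ ($b = \left(-92\right) 1 - - \frac{103}{36} = -92 + \frac{103}{36} = - \frac{3209}{36} \approx -89.139$)
$U{\left(j \right)} = \frac{j}{\left(1 + j\right) \left(-223 + j\right)}$ ($U{\left(j \right)} = \frac{j}{\left(j + 1\right) \left(j - 223\right)} = \frac{j}{\left(1 + j\right) \left(-223 + j\right)}$)
$\frac{24717}{U{\left(b \right)}} = \frac{24717}{\left(- \frac{3209}{36}\right) \frac{1}{-223 + \left(- \frac{3209}{36}\right)^{2} - - \frac{118733}{6}}} = \frac{24717}{\left(- \frac{3209}{36}\right) \frac{1}{-223 + \frac{10297681}{1296} + \frac{118733}{6}}} = \frac{24717}{\left(- \frac{3209}{36}\right) \frac{1}{\frac{35655001}{1296}}} = \frac{24717}{\left(- \frac{3209}{36}\right) \frac{1296}{35655001}} = \frac{24717}{- \frac{115524}{35655001}} = 24717 \left(- \frac{35655001}{115524}\right) = - \frac{293761553239}{38508}$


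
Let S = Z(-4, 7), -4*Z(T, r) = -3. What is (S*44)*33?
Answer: 1089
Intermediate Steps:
Z(T, r) = ¾ (Z(T, r) = -¼*(-3) = ¾)
S = ¾ ≈ 0.75000
(S*44)*33 = ((¾)*44)*33 = 33*33 = 1089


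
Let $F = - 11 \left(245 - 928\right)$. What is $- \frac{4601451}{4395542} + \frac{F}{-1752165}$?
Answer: $- \frac{8095525098461}{7701714848430} \approx -1.0511$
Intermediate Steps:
$F = 7513$ ($F = \left(-11\right) \left(-683\right) = 7513$)
$- \frac{4601451}{4395542} + \frac{F}{-1752165} = - \frac{4601451}{4395542} + \frac{7513}{-1752165} = \left(-4601451\right) \frac{1}{4395542} + 7513 \left(- \frac{1}{1752165}\right) = - \frac{4601451}{4395542} - \frac{7513}{1752165} = - \frac{8095525098461}{7701714848430}$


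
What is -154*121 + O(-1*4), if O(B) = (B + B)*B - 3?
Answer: -18605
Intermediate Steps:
O(B) = -3 + 2*B² (O(B) = (2*B)*B - 3 = 2*B² - 3 = -3 + 2*B²)
-154*121 + O(-1*4) = -154*121 + (-3 + 2*(-1*4)²) = -18634 + (-3 + 2*(-4)²) = -18634 + (-3 + 2*16) = -18634 + (-3 + 32) = -18634 + 29 = -18605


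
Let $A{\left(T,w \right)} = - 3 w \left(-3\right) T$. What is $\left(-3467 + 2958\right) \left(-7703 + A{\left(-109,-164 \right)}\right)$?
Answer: $-77969129$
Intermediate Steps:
$A{\left(T,w \right)} = 9 T w$ ($A{\left(T,w \right)} = - 3 \left(- 3 w\right) T = 9 w T = 9 T w$)
$\left(-3467 + 2958\right) \left(-7703 + A{\left(-109,-164 \right)}\right) = \left(-3467 + 2958\right) \left(-7703 + 9 \left(-109\right) \left(-164\right)\right) = - 509 \left(-7703 + 160884\right) = \left(-509\right) 153181 = -77969129$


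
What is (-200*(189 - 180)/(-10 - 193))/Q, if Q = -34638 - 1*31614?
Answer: -150/1120763 ≈ -0.00013384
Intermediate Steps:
Q = -66252 (Q = -34638 - 31614 = -66252)
(-200*(189 - 180)/(-10 - 193))/Q = -200*(189 - 180)/(-10 - 193)/(-66252) = -1800/(-203)*(-1/66252) = -1800*(-1)/203*(-1/66252) = -200*(-9/203)*(-1/66252) = (1800/203)*(-1/66252) = -150/1120763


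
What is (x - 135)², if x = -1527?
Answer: 2762244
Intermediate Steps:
(x - 135)² = (-1527 - 135)² = (-1662)² = 2762244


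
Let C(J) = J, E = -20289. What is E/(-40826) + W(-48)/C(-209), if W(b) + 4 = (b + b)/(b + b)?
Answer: 4362879/8532634 ≈ 0.51132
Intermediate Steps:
W(b) = -3 (W(b) = -4 + (b + b)/(b + b) = -4 + (2*b)/((2*b)) = -4 + (2*b)*(1/(2*b)) = -4 + 1 = -3)
E/(-40826) + W(-48)/C(-209) = -20289/(-40826) - 3/(-209) = -20289*(-1/40826) - 3*(-1/209) = 20289/40826 + 3/209 = 4362879/8532634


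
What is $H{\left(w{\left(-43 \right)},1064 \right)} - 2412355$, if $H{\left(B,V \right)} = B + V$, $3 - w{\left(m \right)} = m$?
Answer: $-2411245$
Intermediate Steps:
$w{\left(m \right)} = 3 - m$
$H{\left(w{\left(-43 \right)},1064 \right)} - 2412355 = \left(\left(3 - -43\right) + 1064\right) - 2412355 = \left(\left(3 + 43\right) + 1064\right) - 2412355 = \left(46 + 1064\right) - 2412355 = 1110 - 2412355 = -2411245$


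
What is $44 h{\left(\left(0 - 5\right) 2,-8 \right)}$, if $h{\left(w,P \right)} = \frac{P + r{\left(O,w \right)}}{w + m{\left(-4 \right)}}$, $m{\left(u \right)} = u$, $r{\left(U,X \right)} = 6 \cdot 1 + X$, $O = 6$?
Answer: $\frac{264}{7} \approx 37.714$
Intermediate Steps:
$r{\left(U,X \right)} = 6 + X$
$h{\left(w,P \right)} = \frac{6 + P + w}{-4 + w}$ ($h{\left(w,P \right)} = \frac{P + \left(6 + w\right)}{w - 4} = \frac{6 + P + w}{-4 + w}$)
$44 h{\left(\left(0 - 5\right) 2,-8 \right)} = 44 \frac{6 - 8 + \left(0 - 5\right) 2}{-4 + \left(0 - 5\right) 2} = 44 \frac{6 - 8 - 10}{-4 - 10} = 44 \frac{1}{-14} \left(-12\right) = 44 \left(\left(- \frac{1}{14}\right) \left(-12\right)\right) = 44 \cdot \frac{6}{7} = \frac{264}{7}$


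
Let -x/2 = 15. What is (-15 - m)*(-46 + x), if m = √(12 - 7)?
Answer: 1140 + 76*√5 ≈ 1309.9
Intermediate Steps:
m = √5 ≈ 2.2361
x = -30 (x = -2*15 = -30)
(-15 - m)*(-46 + x) = (-15 - √5)*(-46 - 30) = (-15 - √5)*(-76) = 1140 + 76*√5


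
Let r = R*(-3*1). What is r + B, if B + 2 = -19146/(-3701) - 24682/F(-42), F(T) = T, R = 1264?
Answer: -35542481/11103 ≈ -3201.2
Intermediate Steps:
r = -3792 (r = 1264*(-3*1) = 1264*(-3) = -3792)
B = 6560095/11103 (B = -2 + (-19146/(-3701) - 24682/(-42)) = -2 + (-19146*(-1/3701) - 24682*(-1/42)) = -2 + (19146/3701 + 1763/3) = -2 + 6582301/11103 = 6560095/11103 ≈ 590.84)
r + B = -3792 + 6560095/11103 = -35542481/11103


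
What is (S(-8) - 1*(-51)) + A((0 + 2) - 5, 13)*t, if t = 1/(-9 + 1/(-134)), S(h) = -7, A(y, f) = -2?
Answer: 53376/1207 ≈ 44.222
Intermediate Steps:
t = -134/1207 (t = 1/(-9 - 1/134) = 1/(-1207/134) = -134/1207 ≈ -0.11102)
(S(-8) - 1*(-51)) + A((0 + 2) - 5, 13)*t = (-7 - 1*(-51)) - 2*(-134/1207) = (-7 + 51) + 268/1207 = 44 + 268/1207 = 53376/1207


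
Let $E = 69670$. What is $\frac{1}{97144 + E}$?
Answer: $\frac{1}{166814} \approx 5.9947 \cdot 10^{-6}$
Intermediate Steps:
$\frac{1}{97144 + E} = \frac{1}{97144 + 69670} = \frac{1}{166814}$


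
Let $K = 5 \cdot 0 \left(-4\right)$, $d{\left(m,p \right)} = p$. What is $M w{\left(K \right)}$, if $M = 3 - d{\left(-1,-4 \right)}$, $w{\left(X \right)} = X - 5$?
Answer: $-35$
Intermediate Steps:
$K = 0$ ($K = 0 \left(-4\right) = 0$)
$w{\left(X \right)} = -5 + X$
$M = 7$ ($M = 3 - -4 = 3 + 4 = 7$)
$M w{\left(K \right)} = 7 \left(-5 + 0\right) = 7 \left(-5\right) = -35$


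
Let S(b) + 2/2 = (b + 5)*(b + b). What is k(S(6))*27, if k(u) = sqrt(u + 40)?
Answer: 81*sqrt(19) ≈ 353.07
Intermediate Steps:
S(b) = -1 + 2*b*(5 + b) (S(b) = -1 + (b + 5)*(b + b) = -1 + (5 + b)*(2*b) = -1 + 2*b*(5 + b))
k(u) = sqrt(40 + u)
k(S(6))*27 = sqrt(40 + (-1 + 2*6**2 + 10*6))*27 = sqrt(40 + (-1 + 2*36 + 60))*27 = sqrt(40 + (-1 + 72 + 60))*27 = sqrt(40 + 131)*27 = sqrt(171)*27 = (3*sqrt(19))*27 = 81*sqrt(19)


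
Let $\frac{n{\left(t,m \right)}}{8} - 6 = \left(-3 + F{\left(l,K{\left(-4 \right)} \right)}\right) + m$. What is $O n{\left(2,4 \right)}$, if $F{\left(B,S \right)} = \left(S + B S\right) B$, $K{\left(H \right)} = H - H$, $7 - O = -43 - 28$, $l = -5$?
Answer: $4368$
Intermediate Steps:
$O = 78$ ($O = 7 - \left(-43 - 28\right) = 7 - -71 = 7 + 71 = 78$)
$K{\left(H \right)} = 0$
$F{\left(B,S \right)} = B \left(S + B S\right)$
$n{\left(t,m \right)} = 24 + 8 m$ ($n{\left(t,m \right)} = 48 + 8 \left(\left(-3 - 0 \left(1 - 5\right)\right) + m\right) = 48 + 8 \left(\left(-3 - 0 \left(-4\right)\right) + m\right) = 48 + 8 \left(\left(-3 + 0\right) + m\right) = 48 + 8 \left(-3 + m\right) = 48 + \left(-24 + 8 m\right) = 24 + 8 m$)
$O n{\left(2,4 \right)} = 78 \left(24 + 8 \cdot 4\right) = 78 \left(24 + 32\right) = 78 \cdot 56 = 4368$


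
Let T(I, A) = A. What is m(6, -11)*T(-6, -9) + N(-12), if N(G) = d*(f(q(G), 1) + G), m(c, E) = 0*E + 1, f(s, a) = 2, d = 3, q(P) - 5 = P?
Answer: -39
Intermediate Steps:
q(P) = 5 + P
m(c, E) = 1 (m(c, E) = 0 + 1 = 1)
N(G) = 6 + 3*G (N(G) = 3*(2 + G) = 6 + 3*G)
m(6, -11)*T(-6, -9) + N(-12) = 1*(-9) + (6 + 3*(-12)) = -9 + (6 - 36) = -9 - 30 = -39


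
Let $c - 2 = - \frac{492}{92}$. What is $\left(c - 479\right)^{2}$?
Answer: $\frac{123076836}{529} \approx 2.3266 \cdot 10^{5}$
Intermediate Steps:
$c = - \frac{77}{23}$ ($c = 2 - \frac{492}{92} = 2 - \frac{123}{23} = - \frac{77}{23} \approx -3.3478$)
$\left(c - 479\right)^{2} = \left(- \frac{77}{23} - 479\right)^{2} = \left(- \frac{11094}{23}\right)^{2} = \frac{123076836}{529}$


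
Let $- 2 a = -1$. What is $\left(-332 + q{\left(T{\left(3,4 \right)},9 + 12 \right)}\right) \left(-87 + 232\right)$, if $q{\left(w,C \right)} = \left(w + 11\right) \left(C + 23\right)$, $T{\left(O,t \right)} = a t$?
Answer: $34800$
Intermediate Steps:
$a = \frac{1}{2}$ ($a = \left(- \frac{1}{2}\right) \left(-1\right) = \frac{1}{2} \approx 0.5$)
$T{\left(O,t \right)} = \frac{t}{2}$
$q{\left(w,C \right)} = \left(11 + w\right) \left(23 + C\right)$
$\left(-332 + q{\left(T{\left(3,4 \right)},9 + 12 \right)}\right) \left(-87 + 232\right) = \left(-332 + \left(253 + 11 \left(9 + 12\right) + 23 \cdot \frac{1}{2} \cdot 4 + \left(9 + 12\right) \frac{1}{2} \cdot 4\right)\right) \left(-87 + 232\right) = \left(-332 + \left(253 + 11 \cdot 21 + 23 \cdot 2 + 21 \cdot 2\right)\right) 145 = \left(-332 + \left(253 + 231 + 46 + 42\right)\right) 145 = \left(-332 + 572\right) 145 = 240 \cdot 145 = 34800$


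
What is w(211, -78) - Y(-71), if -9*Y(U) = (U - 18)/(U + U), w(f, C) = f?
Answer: 269747/1278 ≈ 211.07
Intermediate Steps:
Y(U) = -(-18 + U)/(18*U) (Y(U) = -(U - 18)/(9*(U + U)) = -(-18 + U)/(9*(2*U)) = -(-18 + U)*1/(2*U)/9 = -(-18 + U)/(18*U))
w(211, -78) - Y(-71) = 211 - (18 - 1*(-71))/(18*(-71)) = 211 - (-1)*(18 + 71)/(18*71) = 211 - (-1)*89/(18*71) = 211 - 1*(-89/1278) = 211 + 89/1278 = 269747/1278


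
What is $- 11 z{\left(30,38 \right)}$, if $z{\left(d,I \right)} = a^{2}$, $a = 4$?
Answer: $-176$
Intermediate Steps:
$z{\left(d,I \right)} = 16$ ($z{\left(d,I \right)} = 4^{2} = 16$)
$- 11 z{\left(30,38 \right)} = \left(-11\right) 16 = -176$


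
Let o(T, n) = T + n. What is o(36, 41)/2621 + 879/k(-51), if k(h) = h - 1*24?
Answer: -766028/65525 ≈ -11.691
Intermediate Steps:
k(h) = -24 + h (k(h) = h - 24 = -24 + h)
o(36, 41)/2621 + 879/k(-51) = (36 + 41)/2621 + 879/(-24 - 51) = 77*(1/2621) + 879/(-75) = 77/2621 + 879*(-1/75) = 77/2621 - 293/25 = -766028/65525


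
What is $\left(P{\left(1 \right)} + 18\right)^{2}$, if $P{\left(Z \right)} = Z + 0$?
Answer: $361$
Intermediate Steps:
$P{\left(Z \right)} = Z$
$\left(P{\left(1 \right)} + 18\right)^{2} = \left(1 + 18\right)^{2} = 19^{2} = 361$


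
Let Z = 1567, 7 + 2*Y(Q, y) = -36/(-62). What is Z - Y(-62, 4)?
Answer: 97353/62 ≈ 1570.2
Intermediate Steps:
Y(Q, y) = -199/62 (Y(Q, y) = -7/2 + (-36/(-62))/2 = -7/2 + (-36*(-1/62))/2 = -7/2 + (½)*(18/31) = -7/2 + 9/31 = -199/62)
Z - Y(-62, 4) = 1567 - 1*(-199/62) = 1567 + 199/62 = 97353/62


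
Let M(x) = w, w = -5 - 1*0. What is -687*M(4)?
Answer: 3435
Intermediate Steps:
w = -5 (w = -5 + 0 = -5)
M(x) = -5
-687*M(4) = -687*(-5) = 3435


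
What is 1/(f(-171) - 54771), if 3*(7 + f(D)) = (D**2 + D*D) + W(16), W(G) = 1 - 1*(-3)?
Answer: -3/105848 ≈ -2.8343e-5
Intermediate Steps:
W(G) = 4 (W(G) = 1 + 3 = 4)
f(D) = -17/3 + 2*D**2/3 (f(D) = -7 + ((D**2 + D*D) + 4)/3 = -7 + ((D**2 + D**2) + 4)/3 = -7 + (2*D**2 + 4)/3 = -7 + (4 + 2*D**2)/3 = -7 + (4/3 + 2*D**2/3) = -17/3 + 2*D**2/3)
1/(f(-171) - 54771) = 1/((-17/3 + (2/3)*(-171)**2) - 54771) = 1/((-17/3 + (2/3)*29241) - 54771) = 1/((-17/3 + 19494) - 54771) = 1/(58465/3 - 54771) = 1/(-105848/3) = -3/105848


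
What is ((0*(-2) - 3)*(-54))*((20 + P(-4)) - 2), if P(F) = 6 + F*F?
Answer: 6480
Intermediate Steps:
P(F) = 6 + F²
((0*(-2) - 3)*(-54))*((20 + P(-4)) - 2) = ((0*(-2) - 3)*(-54))*((20 + (6 + (-4)²)) - 2) = ((0 - 3)*(-54))*((20 + (6 + 16)) - 2) = (-3*(-54))*((20 + 22) - 2) = 162*(42 - 2) = 162*40 = 6480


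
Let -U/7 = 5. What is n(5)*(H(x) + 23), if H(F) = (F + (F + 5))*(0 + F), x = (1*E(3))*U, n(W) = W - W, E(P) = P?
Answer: 0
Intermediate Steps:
U = -35 (U = -7*5 = -35)
n(W) = 0
x = -105 (x = (1*3)*(-35) = 3*(-35) = -105)
H(F) = F*(5 + 2*F) (H(F) = (F + (5 + F))*F = (5 + 2*F)*F = F*(5 + 2*F))
n(5)*(H(x) + 23) = 0*(-105*(5 + 2*(-105)) + 23) = 0*(-105*(5 - 210) + 23) = 0*(-105*(-205) + 23) = 0*(21525 + 23) = 0*21548 = 0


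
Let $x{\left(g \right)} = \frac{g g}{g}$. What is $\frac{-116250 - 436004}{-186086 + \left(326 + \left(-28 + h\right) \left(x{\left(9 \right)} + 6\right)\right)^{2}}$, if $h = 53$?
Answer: $- \frac{552254}{305315} \approx -1.8088$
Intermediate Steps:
$x{\left(g \right)} = g$ ($x{\left(g \right)} = \frac{g^{2}}{g} = g$)
$\frac{-116250 - 436004}{-186086 + \left(326 + \left(-28 + h\right) \left(x{\left(9 \right)} + 6\right)\right)^{2}} = \frac{-116250 - 436004}{-186086 + \left(326 + \left(-28 + 53\right) \left(9 + 6\right)\right)^{2}} = - \frac{552254}{-186086 + \left(326 + 25 \cdot 15\right)^{2}} = - \frac{552254}{-186086 + \left(326 + 375\right)^{2}} = - \frac{552254}{-186086 + 701^{2}} = - \frac{552254}{-186086 + 491401} = - \frac{552254}{305315}$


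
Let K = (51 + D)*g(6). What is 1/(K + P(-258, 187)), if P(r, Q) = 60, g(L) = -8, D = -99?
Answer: 1/444 ≈ 0.0022523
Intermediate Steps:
K = 384 (K = (51 - 99)*(-8) = -48*(-8) = 384)
1/(K + P(-258, 187)) = 1/(384 + 60) = 1/444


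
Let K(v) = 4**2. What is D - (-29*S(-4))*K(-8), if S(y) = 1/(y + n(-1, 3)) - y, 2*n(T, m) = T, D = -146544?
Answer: -1303120/9 ≈ -1.4479e+5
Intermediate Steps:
n(T, m) = T/2
K(v) = 16
S(y) = 1/(-1/2 + y) - y (S(y) = 1/(y + (1/2)*(-1)) - y = 1/(y - 1/2) - y = 1/(-1/2 + y) - y)
D - (-29*S(-4))*K(-8) = -146544 - (-29*(2 - 4 - 2*(-4)**2)/(-1 + 2*(-4)))*16 = -146544 - (-29*(2 - 4 - 2*16)/(-1 - 8))*16 = -146544 - (-29*(2 - 4 - 32)/(-9))*16 = -146544 - (-(-29)*(-34)/9)*16 = -146544 - (-29*34/9)*16 = -146544 - (-986)*16/9 = -146544 - 1*(-15776/9) = -146544 + 15776/9 = -1303120/9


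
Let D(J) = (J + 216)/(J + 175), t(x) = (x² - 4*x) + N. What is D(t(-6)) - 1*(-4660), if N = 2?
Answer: 1104698/237 ≈ 4661.2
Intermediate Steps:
t(x) = 2 + x² - 4*x (t(x) = (x² - 4*x) + 2 = 2 + x² - 4*x)
D(J) = (216 + J)/(175 + J)
D(t(-6)) - 1*(-4660) = (216 + (2 + (-6)² - 4*(-6)))/(175 + (2 + (-6)² - 4*(-6))) - 1*(-4660) = (216 + (2 + 36 + 24))/(175 + (2 + 36 + 24)) + 4660 = (216 + 62)/(175 + 62) + 4660 = 278/237 + 4660 = 1104698/237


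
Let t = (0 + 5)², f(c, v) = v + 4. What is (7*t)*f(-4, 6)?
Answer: 1750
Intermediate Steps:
f(c, v) = 4 + v
t = 25 (t = 5² = 25)
(7*t)*f(-4, 6) = (7*25)*(4 + 6) = 175*10 = 1750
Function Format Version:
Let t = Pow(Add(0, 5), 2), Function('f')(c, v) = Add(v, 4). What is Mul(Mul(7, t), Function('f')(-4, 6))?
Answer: 1750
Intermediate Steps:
Function('f')(c, v) = Add(4, v)
t = 25 (t = Pow(5, 2) = 25)
Mul(Mul(7, t), Function('f')(-4, 6)) = Mul(Mul(7, 25), Add(4, 6)) = Mul(175, 10) = 1750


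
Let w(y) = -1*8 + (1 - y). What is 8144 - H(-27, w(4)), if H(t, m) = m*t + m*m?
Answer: 7726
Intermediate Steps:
w(y) = -7 - y (w(y) = -8 + (1 - y) = -7 - y)
H(t, m) = m**2 + m*t (H(t, m) = m*t + m**2 = m**2 + m*t)
8144 - H(-27, w(4)) = 8144 - (-7 - 1*4)*((-7 - 1*4) - 27) = 8144 - (-7 - 4)*((-7 - 4) - 27) = 8144 - (-11)*(-11 - 27) = 8144 - (-11)*(-38) = 8144 - 1*418 = 8144 - 418 = 7726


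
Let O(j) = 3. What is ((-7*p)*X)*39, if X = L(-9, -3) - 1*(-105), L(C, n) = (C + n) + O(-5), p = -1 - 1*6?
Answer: 183456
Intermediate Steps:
p = -7 (p = -1 - 6 = -7)
L(C, n) = 3 + C + n (L(C, n) = (C + n) + 3 = 3 + C + n)
X = 96 (X = (3 - 9 - 3) - 1*(-105) = -9 + 105 = 96)
((-7*p)*X)*39 = (-7*(-7)*96)*39 = (49*96)*39 = 4704*39 = 183456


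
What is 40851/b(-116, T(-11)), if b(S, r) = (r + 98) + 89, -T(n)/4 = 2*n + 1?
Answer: 40851/271 ≈ 150.74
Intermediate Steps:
T(n) = -4 - 8*n (T(n) = -4*(2*n + 1) = -4*(1 + 2*n) = -4 - 8*n)
b(S, r) = 187 + r (b(S, r) = (98 + r) + 89 = 187 + r)
40851/b(-116, T(-11)) = 40851/(187 + (-4 - 8*(-11))) = 40851/(187 + (-4 + 88)) = 40851/(187 + 84) = 40851/271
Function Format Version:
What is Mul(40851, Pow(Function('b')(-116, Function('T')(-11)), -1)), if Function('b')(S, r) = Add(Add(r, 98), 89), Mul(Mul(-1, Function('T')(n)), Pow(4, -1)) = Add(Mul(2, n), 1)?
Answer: Rational(40851, 271) ≈ 150.74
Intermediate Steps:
Function('T')(n) = Add(-4, Mul(-8, n)) (Function('T')(n) = Mul(-4, Add(Mul(2, n), 1)) = Mul(-4, Add(1, Mul(2, n))) = Add(-4, Mul(-8, n)))
Function('b')(S, r) = Add(187, r) (Function('b')(S, r) = Add(Add(98, r), 89) = Add(187, r))
Mul(40851, Pow(Function('b')(-116, Function('T')(-11)), -1)) = Mul(40851, Pow(Add(187, Add(-4, Mul(-8, -11))), -1)) = Mul(40851, Pow(Add(187, Add(-4, 88)), -1)) = Mul(40851, Pow(Add(187, 84), -1)) = Mul(40851, Pow(271, -1)) = Mul(40851, Rational(1, 271)) = Rational(40851, 271)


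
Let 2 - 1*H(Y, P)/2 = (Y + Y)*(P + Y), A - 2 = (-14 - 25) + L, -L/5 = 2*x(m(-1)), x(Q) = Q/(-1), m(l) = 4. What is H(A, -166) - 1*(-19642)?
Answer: 21602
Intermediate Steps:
x(Q) = -Q (x(Q) = Q*(-1) = -Q)
L = 40 (L = -10*(-1*4) = -10*(-4) = -5*(-8) = 40)
A = 3 (A = 2 + ((-14 - 25) + 40) = 2 + (-39 + 40) = 2 + 1 = 3)
H(Y, P) = 4 - 4*Y*(P + Y) (H(Y, P) = 4 - 2*(Y + Y)*(P + Y) = 4 - 2*2*Y*(P + Y) = 4 - 4*Y*(P + Y))
H(A, -166) - 1*(-19642) = (4 - 4*3**2 - 4*(-166)*3) - 1*(-19642) = (4 - 4*9 + 1992) + 19642 = (4 - 36 + 1992) + 19642 = 1960 + 19642 = 21602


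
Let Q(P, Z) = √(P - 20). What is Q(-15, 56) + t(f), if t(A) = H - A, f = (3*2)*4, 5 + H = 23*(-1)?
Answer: -52 + I*√35 ≈ -52.0 + 5.9161*I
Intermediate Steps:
Q(P, Z) = √(-20 + P)
H = -28 (H = -5 + 23*(-1) = -5 - 23 = -28)
f = 24 (f = 6*4 = 24)
t(A) = -28 - A
Q(-15, 56) + t(f) = √(-20 - 15) + (-28 - 1*24) = √(-35) + (-28 - 24) = I*√35 - 52 = -52 + I*√35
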